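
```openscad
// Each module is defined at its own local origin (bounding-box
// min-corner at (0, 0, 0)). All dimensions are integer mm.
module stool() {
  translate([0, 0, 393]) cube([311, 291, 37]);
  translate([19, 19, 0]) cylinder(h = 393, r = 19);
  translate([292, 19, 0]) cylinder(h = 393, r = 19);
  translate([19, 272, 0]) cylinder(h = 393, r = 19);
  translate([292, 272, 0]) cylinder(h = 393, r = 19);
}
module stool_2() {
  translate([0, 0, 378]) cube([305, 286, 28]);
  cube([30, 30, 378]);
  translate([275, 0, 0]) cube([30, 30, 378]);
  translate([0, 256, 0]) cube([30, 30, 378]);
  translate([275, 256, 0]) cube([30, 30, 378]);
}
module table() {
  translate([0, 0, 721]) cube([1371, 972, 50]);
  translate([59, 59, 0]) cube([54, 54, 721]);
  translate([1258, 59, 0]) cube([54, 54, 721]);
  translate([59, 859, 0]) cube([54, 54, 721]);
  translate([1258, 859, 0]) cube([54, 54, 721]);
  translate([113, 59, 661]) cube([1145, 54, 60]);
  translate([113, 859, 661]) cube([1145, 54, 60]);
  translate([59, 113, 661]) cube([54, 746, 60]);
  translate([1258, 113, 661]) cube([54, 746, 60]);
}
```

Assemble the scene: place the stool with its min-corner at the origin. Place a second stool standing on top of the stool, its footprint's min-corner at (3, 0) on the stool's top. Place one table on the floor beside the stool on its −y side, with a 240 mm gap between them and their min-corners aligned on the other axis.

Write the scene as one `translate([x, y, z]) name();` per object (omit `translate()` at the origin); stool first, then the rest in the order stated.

stool();
translate([3, 0, 430]) stool_2();
translate([0, -1212, 0]) table();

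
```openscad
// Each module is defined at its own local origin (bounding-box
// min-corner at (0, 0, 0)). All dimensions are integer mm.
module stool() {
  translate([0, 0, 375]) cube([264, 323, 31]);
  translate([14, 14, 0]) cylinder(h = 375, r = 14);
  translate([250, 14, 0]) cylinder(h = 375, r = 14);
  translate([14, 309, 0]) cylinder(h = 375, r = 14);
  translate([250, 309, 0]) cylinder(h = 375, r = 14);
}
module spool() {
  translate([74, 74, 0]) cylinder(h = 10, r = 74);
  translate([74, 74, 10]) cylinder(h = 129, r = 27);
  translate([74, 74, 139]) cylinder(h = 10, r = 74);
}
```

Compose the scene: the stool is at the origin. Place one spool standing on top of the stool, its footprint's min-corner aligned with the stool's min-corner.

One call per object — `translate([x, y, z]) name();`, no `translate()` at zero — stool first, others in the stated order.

stool();
translate([0, 0, 406]) spool();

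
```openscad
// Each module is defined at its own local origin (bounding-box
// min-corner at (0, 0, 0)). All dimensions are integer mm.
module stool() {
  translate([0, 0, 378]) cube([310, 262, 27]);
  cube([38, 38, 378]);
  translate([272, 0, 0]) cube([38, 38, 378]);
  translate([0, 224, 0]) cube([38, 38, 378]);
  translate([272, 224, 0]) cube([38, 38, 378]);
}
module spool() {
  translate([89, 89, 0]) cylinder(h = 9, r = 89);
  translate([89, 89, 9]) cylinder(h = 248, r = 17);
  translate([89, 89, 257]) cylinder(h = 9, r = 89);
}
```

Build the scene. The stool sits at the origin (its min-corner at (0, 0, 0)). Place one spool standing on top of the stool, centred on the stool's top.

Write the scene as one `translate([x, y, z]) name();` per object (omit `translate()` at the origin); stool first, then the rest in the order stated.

stool();
translate([66, 42, 405]) spool();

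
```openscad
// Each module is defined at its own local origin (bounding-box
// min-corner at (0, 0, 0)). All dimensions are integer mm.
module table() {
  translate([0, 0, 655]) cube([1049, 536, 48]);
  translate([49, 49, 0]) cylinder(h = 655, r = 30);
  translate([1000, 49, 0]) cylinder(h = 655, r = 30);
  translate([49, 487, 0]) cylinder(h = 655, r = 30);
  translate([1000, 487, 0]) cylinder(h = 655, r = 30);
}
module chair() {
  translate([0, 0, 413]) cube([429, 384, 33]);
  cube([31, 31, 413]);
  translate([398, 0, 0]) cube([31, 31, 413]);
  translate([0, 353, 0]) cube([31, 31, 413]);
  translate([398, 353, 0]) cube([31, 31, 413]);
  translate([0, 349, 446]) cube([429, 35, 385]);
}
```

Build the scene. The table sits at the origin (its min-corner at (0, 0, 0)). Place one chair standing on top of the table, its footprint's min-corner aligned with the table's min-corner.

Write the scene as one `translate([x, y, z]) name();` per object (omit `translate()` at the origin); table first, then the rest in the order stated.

table();
translate([0, 0, 703]) chair();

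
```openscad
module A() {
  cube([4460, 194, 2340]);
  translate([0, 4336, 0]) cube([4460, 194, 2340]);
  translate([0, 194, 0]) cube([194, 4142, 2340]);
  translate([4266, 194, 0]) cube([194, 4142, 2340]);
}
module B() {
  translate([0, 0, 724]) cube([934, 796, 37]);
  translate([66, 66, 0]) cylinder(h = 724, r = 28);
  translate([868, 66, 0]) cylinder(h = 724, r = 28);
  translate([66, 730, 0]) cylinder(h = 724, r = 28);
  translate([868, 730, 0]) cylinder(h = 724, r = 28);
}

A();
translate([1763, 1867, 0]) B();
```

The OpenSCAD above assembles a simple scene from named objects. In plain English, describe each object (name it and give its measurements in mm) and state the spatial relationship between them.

A is the wall frame of a small rectangular building: four walls, each 2340 mm tall and 194 mm thick, enclosing a footprint 4460 mm (x) by 4530 mm (y) outside-to-outside, with no floor or roof. The front and back walls (the −y and +y sides) span the full width; the two side walls fit between them.

B is a rectangular dining table. The top is 934×796×37 mm with its upper surface at z = 761 mm. It stands on four round legs of 56 mm diameter, each leg's bounding box inset 38 mm from the nearest pair of top edges, running from the floor to the underside of the top.

The table sits inside the house frame, centred.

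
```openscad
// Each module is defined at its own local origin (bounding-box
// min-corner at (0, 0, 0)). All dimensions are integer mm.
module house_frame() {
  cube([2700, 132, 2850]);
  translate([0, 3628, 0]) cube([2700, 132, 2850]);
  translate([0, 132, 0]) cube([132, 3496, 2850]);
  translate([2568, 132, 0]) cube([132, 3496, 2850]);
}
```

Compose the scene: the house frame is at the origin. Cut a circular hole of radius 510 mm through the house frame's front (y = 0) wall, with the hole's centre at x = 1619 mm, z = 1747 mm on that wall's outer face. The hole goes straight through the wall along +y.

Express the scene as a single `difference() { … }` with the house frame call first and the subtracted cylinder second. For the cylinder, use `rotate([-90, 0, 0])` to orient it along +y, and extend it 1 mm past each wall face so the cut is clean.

difference() {
  house_frame();
  translate([1619, -1, 1747]) rotate([-90, 0, 0]) cylinder(h = 134, r = 510);
}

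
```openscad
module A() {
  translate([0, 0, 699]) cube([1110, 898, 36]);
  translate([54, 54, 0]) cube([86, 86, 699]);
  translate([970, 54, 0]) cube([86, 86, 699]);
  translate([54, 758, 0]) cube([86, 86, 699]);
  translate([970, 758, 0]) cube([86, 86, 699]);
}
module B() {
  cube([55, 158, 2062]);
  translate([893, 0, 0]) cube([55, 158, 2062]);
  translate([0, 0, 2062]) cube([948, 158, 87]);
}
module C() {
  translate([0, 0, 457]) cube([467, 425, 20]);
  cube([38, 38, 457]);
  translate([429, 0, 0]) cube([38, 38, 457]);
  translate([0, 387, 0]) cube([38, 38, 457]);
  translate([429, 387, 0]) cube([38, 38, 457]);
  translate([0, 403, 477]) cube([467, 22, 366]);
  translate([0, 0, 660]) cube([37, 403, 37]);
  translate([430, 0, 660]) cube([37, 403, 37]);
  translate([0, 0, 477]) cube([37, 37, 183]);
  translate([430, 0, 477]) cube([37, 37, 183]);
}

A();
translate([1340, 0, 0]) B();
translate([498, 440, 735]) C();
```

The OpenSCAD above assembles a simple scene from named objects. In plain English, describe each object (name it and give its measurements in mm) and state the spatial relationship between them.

A is a rectangular dining table. The top is 1110×898×36 mm with its upper surface at z = 735 mm. It stands on four 86×86 mm square legs, each inset 54 mm from the nearest pair of top edges, running from the floor to the underside of the top.

B is a door frame. The clear opening is 838 mm wide and 2062 mm high. Two 55 mm wide jambs, 158 mm deep, stand either side of the opening from the floor to the top of the opening. A 87 mm thick head sits across the top of both jambs, spanning the full outside width of the frame.

C is a chair. The seat is a 467×425×20 mm slab with its top at z = 477 mm, on four 38×38 mm corner legs (flush with the seat edges, standing on z = 0). A flat backrest 22 mm thick, 366 mm tall, spans the full seat width and rises from the seat top along its +y edge, rear face flush with the rear of the seat. Two armrests of 37×37 mm section run along each side from the seat's front edge to the front of the backrest, top faces 220 mm above the seat top and outer faces flush with the seat's x-edges; a 37×37 mm post under the front of each armrest stands on the seat at the front corner.

The door frame is on the floor beside the table on its +x side. The chair is on top of the table.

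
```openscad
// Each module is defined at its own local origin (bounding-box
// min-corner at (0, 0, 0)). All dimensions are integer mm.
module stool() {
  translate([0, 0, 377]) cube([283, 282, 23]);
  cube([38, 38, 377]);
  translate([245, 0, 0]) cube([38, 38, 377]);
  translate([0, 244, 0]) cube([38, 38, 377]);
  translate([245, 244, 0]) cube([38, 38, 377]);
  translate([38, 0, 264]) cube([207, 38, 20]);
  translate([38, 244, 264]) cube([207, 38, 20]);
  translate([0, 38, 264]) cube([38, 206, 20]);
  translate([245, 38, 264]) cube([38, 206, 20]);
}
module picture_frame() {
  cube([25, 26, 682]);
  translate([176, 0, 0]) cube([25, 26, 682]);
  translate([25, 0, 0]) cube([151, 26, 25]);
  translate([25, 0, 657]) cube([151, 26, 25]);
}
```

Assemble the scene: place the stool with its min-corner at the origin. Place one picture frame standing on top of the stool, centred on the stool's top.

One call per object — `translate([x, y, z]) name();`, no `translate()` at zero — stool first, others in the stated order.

stool();
translate([41, 128, 400]) picture_frame();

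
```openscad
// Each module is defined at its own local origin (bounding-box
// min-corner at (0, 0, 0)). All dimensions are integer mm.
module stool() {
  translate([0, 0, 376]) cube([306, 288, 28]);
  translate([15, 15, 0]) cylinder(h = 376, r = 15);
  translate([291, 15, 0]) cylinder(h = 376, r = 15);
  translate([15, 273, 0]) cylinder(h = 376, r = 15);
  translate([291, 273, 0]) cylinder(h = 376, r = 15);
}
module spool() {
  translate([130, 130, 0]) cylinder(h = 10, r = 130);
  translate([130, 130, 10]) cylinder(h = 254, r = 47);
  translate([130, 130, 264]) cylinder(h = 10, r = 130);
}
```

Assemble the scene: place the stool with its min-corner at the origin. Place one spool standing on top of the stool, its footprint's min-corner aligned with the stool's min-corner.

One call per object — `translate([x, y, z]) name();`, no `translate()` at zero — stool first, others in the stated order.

stool();
translate([0, 0, 404]) spool();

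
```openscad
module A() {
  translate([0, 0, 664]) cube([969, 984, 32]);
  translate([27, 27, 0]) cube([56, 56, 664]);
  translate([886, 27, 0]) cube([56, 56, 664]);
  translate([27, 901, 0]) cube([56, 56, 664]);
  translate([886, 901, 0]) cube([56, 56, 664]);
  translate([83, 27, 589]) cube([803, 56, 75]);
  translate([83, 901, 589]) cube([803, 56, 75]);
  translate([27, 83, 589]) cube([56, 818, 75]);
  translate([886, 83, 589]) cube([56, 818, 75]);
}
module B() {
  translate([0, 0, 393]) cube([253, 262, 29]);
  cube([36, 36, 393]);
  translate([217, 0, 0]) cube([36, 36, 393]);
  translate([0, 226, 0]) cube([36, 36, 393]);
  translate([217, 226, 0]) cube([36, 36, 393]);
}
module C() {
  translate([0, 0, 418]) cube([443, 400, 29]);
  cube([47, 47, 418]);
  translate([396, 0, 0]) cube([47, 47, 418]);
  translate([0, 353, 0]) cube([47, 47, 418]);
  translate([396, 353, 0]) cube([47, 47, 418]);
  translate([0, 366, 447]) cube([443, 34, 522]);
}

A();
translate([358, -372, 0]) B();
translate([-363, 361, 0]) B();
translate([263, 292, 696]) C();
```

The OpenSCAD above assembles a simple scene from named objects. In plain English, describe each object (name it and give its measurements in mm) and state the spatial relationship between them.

A is a rectangular dining table. The top is 969×984×32 mm with its upper surface at z = 696 mm. It stands on four 56×56 mm square legs, each inset 27 mm from the nearest pair of top edges, running from the floor to the underside of the top. Four apron rails, 56 mm thick and 75 mm tall, run between adjacent legs with their top edges flush with the underside of the top and their outer faces flush with the legs' outer faces.

B is a four-legged stool. The seat is 253×262 mm, 29 mm thick, top at z = 422 mm. It stands on four square legs, each 36×36 mm in cross-section, from z = 0 to the seat underside, each flush with a corner of the seat.

C is a chair: 443×400 mm seat, 29 mm thick, top at z = 447 mm, on four 47 mm square corner legs flush with the seat edges. A 34 mm thick backrest slab spans the full seat width, extending 522 mm above the seat top, its back face flush with the seat's +y edge.

Two stools sit around the table at the −y, −x sides. The chair is on top of the table, centred.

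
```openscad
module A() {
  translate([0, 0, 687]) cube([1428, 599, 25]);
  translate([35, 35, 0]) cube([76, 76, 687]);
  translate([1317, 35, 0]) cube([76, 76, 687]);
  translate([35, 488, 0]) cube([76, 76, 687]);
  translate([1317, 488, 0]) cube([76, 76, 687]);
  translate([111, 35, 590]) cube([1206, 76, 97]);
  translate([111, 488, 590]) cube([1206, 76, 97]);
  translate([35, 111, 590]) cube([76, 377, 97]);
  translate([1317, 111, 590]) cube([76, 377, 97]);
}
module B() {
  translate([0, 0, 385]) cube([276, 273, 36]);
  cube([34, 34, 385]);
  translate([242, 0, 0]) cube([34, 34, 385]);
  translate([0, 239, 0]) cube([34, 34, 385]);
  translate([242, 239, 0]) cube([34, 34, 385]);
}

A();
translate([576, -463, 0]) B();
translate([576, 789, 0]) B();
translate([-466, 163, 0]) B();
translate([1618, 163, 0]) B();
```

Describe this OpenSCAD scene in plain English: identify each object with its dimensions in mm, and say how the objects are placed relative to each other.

A is a table with a 1428×599 mm rectangular top, 25 mm thick, top surface at z = 712 mm, supported by four 76×76 mm square legs, each inset 35 mm from the nearest pair of top edges, running from the floor. Four apron rails, 76 mm thick and 97 mm tall, run between adjacent legs with their top edges flush with the underside of the top and their outer faces flush with the legs' outer faces.

B is a simple wooden stool: a rectangular seat 276 mm (x) by 273 mm (y), 36 mm thick, top face at z = 421 mm, on four square legs, each 34×34 mm in cross-section. The legs rest on z = 0, each flush with a corner of the seat.

Four stools sit around the table at the −y, +y, −x, +x sides.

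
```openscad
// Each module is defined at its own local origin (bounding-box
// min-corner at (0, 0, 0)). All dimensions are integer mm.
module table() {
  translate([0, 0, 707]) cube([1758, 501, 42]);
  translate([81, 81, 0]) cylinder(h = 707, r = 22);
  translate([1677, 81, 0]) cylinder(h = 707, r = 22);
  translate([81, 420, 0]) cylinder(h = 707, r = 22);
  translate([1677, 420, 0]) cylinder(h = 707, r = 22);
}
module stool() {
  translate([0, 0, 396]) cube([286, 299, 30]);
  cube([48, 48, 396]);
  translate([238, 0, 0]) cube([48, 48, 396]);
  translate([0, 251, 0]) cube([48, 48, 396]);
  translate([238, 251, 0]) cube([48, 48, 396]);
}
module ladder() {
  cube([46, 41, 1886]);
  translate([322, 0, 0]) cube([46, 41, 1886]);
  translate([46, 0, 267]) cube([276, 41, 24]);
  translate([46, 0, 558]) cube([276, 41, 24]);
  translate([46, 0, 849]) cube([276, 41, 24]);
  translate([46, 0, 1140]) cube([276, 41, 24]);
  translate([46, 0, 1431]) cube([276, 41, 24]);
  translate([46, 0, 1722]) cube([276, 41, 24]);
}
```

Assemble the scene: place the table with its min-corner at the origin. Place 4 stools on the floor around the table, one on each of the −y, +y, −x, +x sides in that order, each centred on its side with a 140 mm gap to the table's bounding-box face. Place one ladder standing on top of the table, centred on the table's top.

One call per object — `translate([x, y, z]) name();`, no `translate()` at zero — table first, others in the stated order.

table();
translate([736, -439, 0]) stool();
translate([736, 641, 0]) stool();
translate([-426, 101, 0]) stool();
translate([1898, 101, 0]) stool();
translate([695, 230, 749]) ladder();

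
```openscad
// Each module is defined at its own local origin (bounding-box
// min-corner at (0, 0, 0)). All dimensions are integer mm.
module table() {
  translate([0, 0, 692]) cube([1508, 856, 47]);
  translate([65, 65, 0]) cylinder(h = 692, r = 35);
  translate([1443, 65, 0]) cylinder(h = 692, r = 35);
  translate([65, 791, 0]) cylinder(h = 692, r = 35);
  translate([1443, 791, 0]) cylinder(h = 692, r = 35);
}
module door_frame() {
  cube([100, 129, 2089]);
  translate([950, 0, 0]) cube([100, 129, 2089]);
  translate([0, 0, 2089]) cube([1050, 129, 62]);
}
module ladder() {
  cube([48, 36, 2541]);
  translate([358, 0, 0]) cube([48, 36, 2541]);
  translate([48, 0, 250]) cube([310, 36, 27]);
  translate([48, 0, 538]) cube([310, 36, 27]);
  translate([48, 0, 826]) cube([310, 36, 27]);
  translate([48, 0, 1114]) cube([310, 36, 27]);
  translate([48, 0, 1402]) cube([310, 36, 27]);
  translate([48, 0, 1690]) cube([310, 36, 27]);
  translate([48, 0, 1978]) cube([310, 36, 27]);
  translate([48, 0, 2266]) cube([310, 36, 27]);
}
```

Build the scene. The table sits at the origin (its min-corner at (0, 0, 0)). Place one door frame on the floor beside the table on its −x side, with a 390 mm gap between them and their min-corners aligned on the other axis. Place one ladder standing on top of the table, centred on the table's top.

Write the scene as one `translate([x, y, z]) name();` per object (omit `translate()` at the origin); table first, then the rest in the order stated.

table();
translate([-1440, 0, 0]) door_frame();
translate([551, 410, 739]) ladder();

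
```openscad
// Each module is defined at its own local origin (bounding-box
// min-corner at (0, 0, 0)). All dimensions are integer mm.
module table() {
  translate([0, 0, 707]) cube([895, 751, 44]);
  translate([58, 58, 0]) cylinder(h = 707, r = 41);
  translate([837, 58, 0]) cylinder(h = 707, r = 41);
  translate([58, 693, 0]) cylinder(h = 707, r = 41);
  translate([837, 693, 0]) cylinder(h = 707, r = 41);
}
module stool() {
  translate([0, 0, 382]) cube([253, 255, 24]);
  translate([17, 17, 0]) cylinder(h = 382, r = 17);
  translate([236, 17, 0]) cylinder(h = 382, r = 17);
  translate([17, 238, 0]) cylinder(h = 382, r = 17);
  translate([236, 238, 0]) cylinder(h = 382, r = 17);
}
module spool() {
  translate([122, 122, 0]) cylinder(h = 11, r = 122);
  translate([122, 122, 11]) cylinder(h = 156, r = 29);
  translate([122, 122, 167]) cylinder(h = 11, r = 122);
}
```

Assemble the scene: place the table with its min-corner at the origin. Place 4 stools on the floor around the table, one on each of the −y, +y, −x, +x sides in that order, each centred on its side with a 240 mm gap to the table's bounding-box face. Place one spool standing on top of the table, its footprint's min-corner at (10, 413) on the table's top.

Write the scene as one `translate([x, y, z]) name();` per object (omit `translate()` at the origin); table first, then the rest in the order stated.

table();
translate([321, -495, 0]) stool();
translate([321, 991, 0]) stool();
translate([-493, 248, 0]) stool();
translate([1135, 248, 0]) stool();
translate([10, 413, 751]) spool();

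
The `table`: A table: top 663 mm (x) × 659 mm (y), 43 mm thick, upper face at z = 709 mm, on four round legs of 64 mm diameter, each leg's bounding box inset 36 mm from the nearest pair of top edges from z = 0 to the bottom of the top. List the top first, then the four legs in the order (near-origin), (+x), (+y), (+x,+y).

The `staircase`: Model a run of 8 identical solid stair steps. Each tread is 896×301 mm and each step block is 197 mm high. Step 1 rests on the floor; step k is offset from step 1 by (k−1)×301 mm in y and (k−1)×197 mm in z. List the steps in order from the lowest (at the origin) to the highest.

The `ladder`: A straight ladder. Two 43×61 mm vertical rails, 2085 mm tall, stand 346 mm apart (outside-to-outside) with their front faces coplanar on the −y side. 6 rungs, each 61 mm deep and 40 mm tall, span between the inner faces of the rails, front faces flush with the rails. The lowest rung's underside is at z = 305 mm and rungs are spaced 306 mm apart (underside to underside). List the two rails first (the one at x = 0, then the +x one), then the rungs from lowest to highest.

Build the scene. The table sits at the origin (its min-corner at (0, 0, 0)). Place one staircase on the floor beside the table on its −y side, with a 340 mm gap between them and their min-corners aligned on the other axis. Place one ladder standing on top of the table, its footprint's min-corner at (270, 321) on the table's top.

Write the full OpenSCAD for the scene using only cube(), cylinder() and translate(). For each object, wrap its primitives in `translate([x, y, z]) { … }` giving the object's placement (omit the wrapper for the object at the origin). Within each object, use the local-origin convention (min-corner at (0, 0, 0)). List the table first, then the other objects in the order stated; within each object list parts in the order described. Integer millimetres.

translate([0, 0, 666]) cube([663, 659, 43]);
translate([68, 68, 0]) cylinder(h = 666, r = 32);
translate([595, 68, 0]) cylinder(h = 666, r = 32);
translate([68, 591, 0]) cylinder(h = 666, r = 32);
translate([595, 591, 0]) cylinder(h = 666, r = 32);
translate([0, -2748, 0]) {
  cube([896, 301, 197]);
  translate([0, 301, 197]) cube([896, 301, 197]);
  translate([0, 602, 394]) cube([896, 301, 197]);
  translate([0, 903, 591]) cube([896, 301, 197]);
  translate([0, 1204, 788]) cube([896, 301, 197]);
  translate([0, 1505, 985]) cube([896, 301, 197]);
  translate([0, 1806, 1182]) cube([896, 301, 197]);
  translate([0, 2107, 1379]) cube([896, 301, 197]);
}
translate([270, 321, 709]) {
  cube([43, 61, 2085]);
  translate([303, 0, 0]) cube([43, 61, 2085]);
  translate([43, 0, 305]) cube([260, 61, 40]);
  translate([43, 0, 611]) cube([260, 61, 40]);
  translate([43, 0, 917]) cube([260, 61, 40]);
  translate([43, 0, 1223]) cube([260, 61, 40]);
  translate([43, 0, 1529]) cube([260, 61, 40]);
  translate([43, 0, 1835]) cube([260, 61, 40]);
}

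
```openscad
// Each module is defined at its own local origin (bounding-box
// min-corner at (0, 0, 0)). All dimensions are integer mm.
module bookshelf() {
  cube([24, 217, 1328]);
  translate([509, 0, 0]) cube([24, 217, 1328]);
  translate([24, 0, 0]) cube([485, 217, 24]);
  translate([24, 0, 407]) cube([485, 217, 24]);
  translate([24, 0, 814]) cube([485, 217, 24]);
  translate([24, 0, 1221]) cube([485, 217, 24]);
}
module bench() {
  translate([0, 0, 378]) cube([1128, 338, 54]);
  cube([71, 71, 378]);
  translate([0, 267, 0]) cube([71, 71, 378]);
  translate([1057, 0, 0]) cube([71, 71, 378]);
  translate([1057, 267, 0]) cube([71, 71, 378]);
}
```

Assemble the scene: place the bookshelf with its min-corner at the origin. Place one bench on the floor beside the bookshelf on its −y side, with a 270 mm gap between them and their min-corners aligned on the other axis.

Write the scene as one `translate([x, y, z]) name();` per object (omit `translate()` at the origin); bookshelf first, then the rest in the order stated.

bookshelf();
translate([0, -608, 0]) bench();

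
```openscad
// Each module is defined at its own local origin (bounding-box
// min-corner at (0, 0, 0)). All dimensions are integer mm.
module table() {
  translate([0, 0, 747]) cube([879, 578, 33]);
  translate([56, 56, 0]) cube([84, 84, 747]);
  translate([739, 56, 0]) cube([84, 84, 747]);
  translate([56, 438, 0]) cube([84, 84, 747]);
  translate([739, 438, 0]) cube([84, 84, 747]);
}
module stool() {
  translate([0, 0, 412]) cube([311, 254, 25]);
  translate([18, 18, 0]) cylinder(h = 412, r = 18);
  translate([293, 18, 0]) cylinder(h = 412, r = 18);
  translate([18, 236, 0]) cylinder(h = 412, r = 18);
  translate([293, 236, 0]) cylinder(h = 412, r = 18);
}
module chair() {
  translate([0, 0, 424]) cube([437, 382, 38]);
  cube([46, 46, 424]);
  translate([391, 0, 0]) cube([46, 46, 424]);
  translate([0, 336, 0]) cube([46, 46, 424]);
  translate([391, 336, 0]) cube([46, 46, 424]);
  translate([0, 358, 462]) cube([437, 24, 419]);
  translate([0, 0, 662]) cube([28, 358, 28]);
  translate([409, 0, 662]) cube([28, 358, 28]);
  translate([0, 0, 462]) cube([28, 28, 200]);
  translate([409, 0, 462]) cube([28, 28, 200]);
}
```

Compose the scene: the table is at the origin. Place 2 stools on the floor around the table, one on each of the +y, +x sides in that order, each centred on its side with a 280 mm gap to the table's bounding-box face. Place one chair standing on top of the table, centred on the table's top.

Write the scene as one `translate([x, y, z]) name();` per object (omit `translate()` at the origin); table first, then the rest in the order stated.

table();
translate([284, 858, 0]) stool();
translate([1159, 162, 0]) stool();
translate([221, 98, 780]) chair();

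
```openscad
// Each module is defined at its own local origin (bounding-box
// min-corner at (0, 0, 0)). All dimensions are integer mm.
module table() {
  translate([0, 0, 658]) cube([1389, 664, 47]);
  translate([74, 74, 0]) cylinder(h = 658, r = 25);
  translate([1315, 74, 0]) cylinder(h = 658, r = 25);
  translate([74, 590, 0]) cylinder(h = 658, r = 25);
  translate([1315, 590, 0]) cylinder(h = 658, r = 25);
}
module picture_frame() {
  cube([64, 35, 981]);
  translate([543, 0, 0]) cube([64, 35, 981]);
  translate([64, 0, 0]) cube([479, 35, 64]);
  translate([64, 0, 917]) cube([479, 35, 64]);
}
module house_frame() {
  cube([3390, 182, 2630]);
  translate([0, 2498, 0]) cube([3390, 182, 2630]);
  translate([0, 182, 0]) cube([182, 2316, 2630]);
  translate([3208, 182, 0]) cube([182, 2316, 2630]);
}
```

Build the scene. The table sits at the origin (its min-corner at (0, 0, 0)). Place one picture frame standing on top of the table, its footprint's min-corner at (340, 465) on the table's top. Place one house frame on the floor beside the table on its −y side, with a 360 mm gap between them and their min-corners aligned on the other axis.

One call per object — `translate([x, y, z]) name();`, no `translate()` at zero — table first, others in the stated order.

table();
translate([340, 465, 705]) picture_frame();
translate([0, -3040, 0]) house_frame();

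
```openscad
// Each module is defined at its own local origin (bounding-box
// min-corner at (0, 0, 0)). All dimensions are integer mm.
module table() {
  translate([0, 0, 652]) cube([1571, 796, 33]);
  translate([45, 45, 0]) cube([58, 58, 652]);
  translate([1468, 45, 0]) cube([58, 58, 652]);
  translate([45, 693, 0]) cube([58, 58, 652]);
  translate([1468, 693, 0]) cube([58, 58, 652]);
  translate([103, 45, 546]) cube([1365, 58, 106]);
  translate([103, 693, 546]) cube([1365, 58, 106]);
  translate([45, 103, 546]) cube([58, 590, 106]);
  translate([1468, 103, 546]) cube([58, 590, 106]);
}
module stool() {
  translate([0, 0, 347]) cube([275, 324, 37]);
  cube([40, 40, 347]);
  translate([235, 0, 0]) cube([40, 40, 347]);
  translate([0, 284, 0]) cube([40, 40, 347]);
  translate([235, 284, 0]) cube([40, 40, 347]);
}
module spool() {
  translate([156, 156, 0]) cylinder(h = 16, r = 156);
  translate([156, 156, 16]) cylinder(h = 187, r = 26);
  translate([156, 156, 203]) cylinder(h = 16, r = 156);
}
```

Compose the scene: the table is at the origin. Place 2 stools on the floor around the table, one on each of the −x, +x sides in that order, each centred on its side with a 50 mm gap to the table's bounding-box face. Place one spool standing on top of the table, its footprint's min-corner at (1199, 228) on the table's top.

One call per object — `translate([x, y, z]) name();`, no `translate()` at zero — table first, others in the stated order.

table();
translate([-325, 236, 0]) stool();
translate([1621, 236, 0]) stool();
translate([1199, 228, 685]) spool();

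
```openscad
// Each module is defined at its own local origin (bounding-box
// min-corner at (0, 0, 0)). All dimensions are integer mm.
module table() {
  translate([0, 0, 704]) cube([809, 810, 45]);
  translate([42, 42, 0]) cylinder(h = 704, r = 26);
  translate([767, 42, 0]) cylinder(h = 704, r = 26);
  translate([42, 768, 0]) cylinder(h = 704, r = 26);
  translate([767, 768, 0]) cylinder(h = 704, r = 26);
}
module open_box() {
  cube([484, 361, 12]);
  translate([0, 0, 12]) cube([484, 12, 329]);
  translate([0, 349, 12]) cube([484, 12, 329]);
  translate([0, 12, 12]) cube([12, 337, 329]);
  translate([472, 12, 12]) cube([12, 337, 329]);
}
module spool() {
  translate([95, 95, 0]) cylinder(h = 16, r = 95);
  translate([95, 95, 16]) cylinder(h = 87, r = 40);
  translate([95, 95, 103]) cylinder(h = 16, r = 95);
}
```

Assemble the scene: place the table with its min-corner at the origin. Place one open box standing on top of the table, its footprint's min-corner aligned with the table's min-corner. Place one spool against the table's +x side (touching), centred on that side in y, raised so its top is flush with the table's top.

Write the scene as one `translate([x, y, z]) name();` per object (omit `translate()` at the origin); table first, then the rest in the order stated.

table();
translate([0, 0, 749]) open_box();
translate([809, 310, 630]) spool();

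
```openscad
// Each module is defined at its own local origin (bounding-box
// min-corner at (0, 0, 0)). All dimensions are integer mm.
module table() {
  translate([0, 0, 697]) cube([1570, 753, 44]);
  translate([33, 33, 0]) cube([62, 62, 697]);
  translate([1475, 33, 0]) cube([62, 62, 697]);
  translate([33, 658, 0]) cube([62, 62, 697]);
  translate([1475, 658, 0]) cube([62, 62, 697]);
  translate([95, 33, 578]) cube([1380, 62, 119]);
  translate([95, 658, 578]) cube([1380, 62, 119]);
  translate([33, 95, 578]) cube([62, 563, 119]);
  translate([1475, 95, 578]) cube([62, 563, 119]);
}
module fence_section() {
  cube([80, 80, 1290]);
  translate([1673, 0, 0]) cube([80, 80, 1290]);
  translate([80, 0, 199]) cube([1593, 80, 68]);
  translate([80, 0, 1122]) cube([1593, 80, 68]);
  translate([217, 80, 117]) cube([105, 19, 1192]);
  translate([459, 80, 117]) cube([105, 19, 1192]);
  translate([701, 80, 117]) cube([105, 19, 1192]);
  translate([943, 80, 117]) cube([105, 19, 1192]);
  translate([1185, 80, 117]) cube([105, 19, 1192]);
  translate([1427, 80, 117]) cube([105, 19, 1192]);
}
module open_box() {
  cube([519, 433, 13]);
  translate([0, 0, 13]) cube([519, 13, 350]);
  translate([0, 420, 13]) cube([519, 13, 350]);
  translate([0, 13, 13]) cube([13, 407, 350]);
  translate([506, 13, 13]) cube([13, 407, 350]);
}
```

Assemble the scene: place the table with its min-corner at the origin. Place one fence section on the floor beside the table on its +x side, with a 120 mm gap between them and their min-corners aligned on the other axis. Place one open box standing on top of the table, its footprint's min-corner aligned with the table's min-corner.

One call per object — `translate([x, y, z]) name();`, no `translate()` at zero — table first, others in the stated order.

table();
translate([1690, 0, 0]) fence_section();
translate([0, 0, 741]) open_box();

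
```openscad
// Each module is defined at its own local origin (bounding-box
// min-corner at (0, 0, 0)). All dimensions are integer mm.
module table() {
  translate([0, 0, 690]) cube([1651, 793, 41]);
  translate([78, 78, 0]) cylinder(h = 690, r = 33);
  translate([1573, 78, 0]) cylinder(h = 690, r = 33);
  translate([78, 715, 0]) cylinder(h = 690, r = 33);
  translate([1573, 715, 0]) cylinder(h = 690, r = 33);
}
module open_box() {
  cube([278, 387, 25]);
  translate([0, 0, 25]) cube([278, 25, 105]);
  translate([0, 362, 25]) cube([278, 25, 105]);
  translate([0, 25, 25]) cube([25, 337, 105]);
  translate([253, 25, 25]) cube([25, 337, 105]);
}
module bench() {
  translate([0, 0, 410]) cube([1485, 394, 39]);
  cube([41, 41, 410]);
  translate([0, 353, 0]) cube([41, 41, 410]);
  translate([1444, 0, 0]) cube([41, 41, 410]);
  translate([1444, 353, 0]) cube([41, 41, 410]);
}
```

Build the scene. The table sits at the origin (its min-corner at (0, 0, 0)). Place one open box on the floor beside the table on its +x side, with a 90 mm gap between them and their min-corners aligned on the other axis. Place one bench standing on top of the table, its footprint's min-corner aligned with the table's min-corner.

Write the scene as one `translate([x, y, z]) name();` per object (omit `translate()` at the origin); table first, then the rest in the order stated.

table();
translate([1741, 0, 0]) open_box();
translate([0, 0, 731]) bench();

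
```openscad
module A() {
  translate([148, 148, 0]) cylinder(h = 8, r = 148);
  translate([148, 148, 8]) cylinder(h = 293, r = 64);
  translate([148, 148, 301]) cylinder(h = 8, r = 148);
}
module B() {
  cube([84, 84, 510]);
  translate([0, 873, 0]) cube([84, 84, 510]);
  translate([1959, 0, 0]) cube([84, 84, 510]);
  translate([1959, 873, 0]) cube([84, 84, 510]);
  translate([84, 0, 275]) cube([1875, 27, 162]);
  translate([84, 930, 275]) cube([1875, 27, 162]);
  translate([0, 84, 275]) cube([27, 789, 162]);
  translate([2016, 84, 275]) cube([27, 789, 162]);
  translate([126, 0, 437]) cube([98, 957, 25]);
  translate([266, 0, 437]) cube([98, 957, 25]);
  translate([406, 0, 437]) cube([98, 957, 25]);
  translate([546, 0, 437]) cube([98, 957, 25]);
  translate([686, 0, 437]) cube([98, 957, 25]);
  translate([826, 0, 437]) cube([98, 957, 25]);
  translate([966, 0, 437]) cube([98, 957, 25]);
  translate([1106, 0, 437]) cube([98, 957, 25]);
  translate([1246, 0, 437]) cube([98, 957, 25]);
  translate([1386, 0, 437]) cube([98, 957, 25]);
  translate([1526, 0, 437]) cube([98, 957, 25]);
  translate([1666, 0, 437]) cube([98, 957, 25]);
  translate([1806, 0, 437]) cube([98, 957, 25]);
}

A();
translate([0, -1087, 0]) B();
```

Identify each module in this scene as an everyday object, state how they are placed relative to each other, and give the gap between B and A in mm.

The bed frame's nearest face is 130 mm from the spool's −y face.

A is a spool. B is a bed frame. The bed frame is on the floor beside the spool on its −y side. The gap between the bed frame and the spool is 130 mm.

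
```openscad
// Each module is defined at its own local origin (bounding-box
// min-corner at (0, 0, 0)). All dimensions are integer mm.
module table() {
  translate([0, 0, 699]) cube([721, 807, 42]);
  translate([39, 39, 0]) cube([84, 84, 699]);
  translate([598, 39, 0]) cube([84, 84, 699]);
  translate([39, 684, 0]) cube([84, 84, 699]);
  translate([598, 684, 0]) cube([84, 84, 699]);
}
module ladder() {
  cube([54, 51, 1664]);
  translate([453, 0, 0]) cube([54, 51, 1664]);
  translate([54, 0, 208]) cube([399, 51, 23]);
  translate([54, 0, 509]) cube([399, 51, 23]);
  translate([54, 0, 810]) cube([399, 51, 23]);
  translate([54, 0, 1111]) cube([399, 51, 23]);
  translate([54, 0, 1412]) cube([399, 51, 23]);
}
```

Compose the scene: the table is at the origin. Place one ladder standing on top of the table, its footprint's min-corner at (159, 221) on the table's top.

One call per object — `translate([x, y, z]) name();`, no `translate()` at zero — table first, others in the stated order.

table();
translate([159, 221, 741]) ladder();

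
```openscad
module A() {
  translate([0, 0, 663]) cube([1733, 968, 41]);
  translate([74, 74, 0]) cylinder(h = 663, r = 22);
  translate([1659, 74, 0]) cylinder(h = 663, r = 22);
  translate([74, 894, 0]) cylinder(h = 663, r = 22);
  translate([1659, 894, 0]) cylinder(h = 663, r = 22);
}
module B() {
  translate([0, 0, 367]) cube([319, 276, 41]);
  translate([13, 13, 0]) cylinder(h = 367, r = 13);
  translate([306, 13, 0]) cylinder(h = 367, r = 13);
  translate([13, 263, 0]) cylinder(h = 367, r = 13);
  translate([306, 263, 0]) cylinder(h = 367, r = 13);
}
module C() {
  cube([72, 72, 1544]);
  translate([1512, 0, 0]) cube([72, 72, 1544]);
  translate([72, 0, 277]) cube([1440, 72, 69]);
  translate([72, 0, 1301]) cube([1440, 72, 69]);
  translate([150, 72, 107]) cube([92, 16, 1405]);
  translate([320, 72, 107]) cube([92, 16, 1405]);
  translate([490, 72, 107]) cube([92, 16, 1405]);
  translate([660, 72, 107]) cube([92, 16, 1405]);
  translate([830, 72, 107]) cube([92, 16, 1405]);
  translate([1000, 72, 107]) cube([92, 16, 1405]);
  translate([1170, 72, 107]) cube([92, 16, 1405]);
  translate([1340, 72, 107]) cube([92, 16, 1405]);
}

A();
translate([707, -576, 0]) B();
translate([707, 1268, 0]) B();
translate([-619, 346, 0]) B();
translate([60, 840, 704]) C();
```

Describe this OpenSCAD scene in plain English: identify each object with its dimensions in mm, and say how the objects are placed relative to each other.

A is a table: top 1733 mm (x) × 968 mm (y), 41 mm thick, upper face at z = 704 mm, on four round legs of 44 mm diameter, each leg's bounding box inset 52 mm from the nearest pair of top edges, running from z = 0 to the bottom of the top.

B is a four-legged stool. The seat is 319×276 mm, 41 mm thick, top at z = 408 mm. It stands on four round legs, each 26 mm in diameter, from z = 0 to the seat underside, each leg's axis is inset half a diameter from the nearest pair of seat edges (so the leg's bounding box is flush with the corner).

C is a fence section. Two 72×72 mm posts, 1544 mm tall, stand on the floor with a clear span of 1440 mm between their inner faces. Two horizontal rails of 72×69 mm section span the gap between the posts with their undersides at z = 277 mm and z = 1301 mm, flush with the posts' −y face. 8 pickets, each 92 mm wide, 16 mm thick and 1405 mm tall, are fixed to the +y face of the rails with their bottoms at z = 107 mm, evenly spaced across the span with equal gaps (rounded down to the nearest mm) at the −x end and between each pair — any rounding remainder accumulates at the +x end.

Three stools sit around the table at the −y, +y, −x sides. The fence section is on top of the table.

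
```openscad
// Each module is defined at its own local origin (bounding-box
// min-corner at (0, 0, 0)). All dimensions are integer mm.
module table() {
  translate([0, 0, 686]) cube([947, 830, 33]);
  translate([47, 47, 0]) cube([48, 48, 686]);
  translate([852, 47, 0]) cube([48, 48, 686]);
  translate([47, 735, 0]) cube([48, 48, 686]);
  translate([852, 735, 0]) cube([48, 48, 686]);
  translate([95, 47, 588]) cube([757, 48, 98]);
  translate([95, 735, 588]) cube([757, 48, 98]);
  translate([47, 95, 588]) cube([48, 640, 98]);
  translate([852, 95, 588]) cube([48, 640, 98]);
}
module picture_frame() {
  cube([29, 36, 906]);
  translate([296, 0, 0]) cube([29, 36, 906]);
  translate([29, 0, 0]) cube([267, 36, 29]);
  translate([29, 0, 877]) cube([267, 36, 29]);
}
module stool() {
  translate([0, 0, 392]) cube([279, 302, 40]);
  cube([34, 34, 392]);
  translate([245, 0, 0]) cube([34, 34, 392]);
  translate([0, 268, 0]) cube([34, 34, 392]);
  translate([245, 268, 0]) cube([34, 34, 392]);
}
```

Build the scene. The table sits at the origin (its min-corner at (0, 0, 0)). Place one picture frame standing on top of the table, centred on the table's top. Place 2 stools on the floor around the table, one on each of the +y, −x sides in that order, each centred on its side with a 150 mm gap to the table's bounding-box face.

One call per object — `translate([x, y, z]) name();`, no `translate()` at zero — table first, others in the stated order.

table();
translate([311, 397, 719]) picture_frame();
translate([334, 980, 0]) stool();
translate([-429, 264, 0]) stool();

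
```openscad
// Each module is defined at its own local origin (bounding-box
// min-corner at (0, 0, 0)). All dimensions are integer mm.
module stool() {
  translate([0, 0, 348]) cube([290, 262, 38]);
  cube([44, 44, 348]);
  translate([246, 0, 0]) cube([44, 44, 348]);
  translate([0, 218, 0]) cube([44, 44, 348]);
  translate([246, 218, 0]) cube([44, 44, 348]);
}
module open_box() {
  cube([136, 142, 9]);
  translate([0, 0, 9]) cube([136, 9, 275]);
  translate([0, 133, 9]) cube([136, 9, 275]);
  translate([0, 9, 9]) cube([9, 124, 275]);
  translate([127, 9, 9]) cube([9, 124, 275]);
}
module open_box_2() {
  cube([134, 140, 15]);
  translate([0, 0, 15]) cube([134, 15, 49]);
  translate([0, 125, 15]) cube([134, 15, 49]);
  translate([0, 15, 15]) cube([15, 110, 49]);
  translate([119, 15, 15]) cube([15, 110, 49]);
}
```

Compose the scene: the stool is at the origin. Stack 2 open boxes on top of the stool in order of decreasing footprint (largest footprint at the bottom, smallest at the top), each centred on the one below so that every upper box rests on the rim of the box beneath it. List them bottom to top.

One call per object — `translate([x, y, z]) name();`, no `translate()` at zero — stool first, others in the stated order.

stool();
translate([77, 60, 386]) open_box();
translate([78, 61, 670]) open_box_2();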